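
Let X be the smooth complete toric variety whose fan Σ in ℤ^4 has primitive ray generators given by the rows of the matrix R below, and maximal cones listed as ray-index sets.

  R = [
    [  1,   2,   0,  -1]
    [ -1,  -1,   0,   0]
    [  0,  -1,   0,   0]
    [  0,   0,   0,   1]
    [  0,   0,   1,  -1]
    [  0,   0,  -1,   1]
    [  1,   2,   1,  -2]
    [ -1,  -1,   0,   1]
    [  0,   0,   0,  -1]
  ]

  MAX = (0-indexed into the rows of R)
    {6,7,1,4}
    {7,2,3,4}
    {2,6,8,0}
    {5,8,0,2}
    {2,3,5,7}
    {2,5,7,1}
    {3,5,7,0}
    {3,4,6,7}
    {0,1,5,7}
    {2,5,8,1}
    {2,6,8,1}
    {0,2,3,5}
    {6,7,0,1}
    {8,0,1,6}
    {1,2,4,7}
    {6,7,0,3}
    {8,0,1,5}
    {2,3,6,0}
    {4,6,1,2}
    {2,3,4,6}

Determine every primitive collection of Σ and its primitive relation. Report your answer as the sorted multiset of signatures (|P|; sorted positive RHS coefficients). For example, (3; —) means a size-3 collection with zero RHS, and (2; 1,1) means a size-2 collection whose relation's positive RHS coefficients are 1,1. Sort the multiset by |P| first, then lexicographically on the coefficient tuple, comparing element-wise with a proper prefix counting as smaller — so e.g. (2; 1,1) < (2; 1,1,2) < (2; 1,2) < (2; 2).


Σ has 10 primitive collections:

  {3,8}:  v_{3} + v_{8} = 0  ⇒ sig = (2; —)
  {4,5}:  v_{4} + v_{5} = 0  ⇒ sig = (2; —)
  {0,4}:  v_{0} + v_{4} = v_{6}  ⇒ sig = (2; 1)
  {1,3}:  v_{1} + v_{3} = v_{7}  ⇒ sig = (2; 1)
  {5,6}:  v_{5} + v_{6} = v_{0}  ⇒ sig = (2; 1)
  {7,8}:  v_{7} + v_{8} = v_{1}  ⇒ sig = (2; 1)
  {4,8}:  v_{4} + v_{8} = v_{1} + v_{2} + v_{6}  ⇒ sig = (2; 1,1,1)
  {0,2,7}:  v_{0} + v_{2} + v_{7} = 0  ⇒ sig = (3; —)
  {0,1,2}:  v_{0} + v_{1} + v_{2} = v_{8}  ⇒ sig = (3; 1)
  {2,6,7}:  v_{2} + v_{6} + v_{7} = v_{4}  ⇒ sig = (3; 1)

Sorted signature multiset PRS(X):
[(2; —), (2; —), (2; 1), (2; 1), (2; 1), (2; 1), (2; 1,1,1), (3; —), (3; 1), (3; 1)]


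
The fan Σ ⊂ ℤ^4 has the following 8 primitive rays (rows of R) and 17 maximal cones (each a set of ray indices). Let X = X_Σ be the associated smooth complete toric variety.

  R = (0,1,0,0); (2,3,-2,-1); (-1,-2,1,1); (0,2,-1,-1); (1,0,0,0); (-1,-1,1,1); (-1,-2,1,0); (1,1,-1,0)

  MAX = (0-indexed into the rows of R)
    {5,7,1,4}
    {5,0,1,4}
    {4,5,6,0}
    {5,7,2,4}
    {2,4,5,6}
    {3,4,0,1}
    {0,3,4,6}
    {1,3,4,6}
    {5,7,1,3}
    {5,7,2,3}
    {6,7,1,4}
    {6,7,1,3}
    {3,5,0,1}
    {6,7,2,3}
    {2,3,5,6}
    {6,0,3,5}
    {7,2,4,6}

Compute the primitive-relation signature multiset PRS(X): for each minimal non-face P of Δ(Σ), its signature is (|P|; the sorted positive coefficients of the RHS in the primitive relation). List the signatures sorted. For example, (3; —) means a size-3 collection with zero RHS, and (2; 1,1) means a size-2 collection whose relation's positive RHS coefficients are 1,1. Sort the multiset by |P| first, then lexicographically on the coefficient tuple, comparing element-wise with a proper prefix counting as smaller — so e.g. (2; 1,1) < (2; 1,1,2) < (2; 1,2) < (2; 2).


Minimal non-faces — 9 found among 8 rays, 17 max cones:

  • {0,2}:  v_{0} + v_{2} = v_{5}  so sig = (2; 1)
  • {1,2}:  v_{1} + v_{2} = v_{7}  so sig = (2; 1)
  • {0,7}:  v_{0} + v_{7} = v_{1} + v_{5}  so sig = (2; 1,1)
  • {1,5,6}:  v_{1} + v_{5} + v_{6} = 0  so sig = (3; —)
  • {2,3,4}:  v_{2} + v_{3} + v_{4} = 0  so sig = (3; —)
  • {3,4,5}:  v_{3} + v_{4} + v_{5} = v_{0}  so sig = (3; 1)
  • {3,4,7}:  v_{3} + v_{4} + v_{7} = v_{1}  so sig = (3; 1)
  • {5,6,7}:  v_{5} + v_{6} + v_{7} = v_{2}  so sig = (3; 1)
  • {0,1,6}:  v_{0} + v_{1} + v_{6} = v_{3} + v_{4}  so sig = (3; 1,1)

Sorted signature multiset PRS(X):
    (2; 1)
    (2; 1)
    (2; 1,1)
    (3; —)
    (3; —)
    (3; 1)
    (3; 1)
    (3; 1)
    (3; 1,1)


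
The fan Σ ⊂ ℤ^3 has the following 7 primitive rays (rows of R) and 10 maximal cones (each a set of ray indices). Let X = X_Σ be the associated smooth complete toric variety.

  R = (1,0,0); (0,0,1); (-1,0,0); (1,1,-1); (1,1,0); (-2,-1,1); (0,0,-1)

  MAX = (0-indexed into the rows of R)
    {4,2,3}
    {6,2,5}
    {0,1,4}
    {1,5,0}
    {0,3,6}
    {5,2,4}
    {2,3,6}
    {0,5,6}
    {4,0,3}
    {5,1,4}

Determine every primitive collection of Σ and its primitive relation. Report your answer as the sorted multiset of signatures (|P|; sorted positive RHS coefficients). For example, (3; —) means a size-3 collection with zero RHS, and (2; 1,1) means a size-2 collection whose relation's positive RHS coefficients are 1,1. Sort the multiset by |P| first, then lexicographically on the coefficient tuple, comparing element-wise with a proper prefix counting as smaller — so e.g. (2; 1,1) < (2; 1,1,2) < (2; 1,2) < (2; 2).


Minimal non-faces — 7 found among 7 rays, 10 max cones:

  P = {0,2}:  v_{0} + v_{2} = 0 — sig = (2; —)
  P = {1,6}:  v_{1} + v_{6} = 0 — sig = (2; —)
  P = {1,3}:  v_{1} + v_{3} = v_{4} — sig = (2; 1)
  P = {3,5}:  v_{3} + v_{5} = v_{2} — sig = (2; 1)
  P = {4,6}:  v_{4} + v_{6} = v_{3} — sig = (2; 1)
  P = {1,2}:  v_{1} + v_{2} = v_{4} + v_{5} — sig = (2; 1,1)
  P = {0,4,5}:  v_{0} + v_{4} + v_{5} = v_{1} — sig = (3; 1)

Sorted signature multiset PRS(X):
    |P|=2: 6 collections, coeffs (), (), (1), (1), (1), (1,1)
    |P|=3: 1 collection, coeffs (1)


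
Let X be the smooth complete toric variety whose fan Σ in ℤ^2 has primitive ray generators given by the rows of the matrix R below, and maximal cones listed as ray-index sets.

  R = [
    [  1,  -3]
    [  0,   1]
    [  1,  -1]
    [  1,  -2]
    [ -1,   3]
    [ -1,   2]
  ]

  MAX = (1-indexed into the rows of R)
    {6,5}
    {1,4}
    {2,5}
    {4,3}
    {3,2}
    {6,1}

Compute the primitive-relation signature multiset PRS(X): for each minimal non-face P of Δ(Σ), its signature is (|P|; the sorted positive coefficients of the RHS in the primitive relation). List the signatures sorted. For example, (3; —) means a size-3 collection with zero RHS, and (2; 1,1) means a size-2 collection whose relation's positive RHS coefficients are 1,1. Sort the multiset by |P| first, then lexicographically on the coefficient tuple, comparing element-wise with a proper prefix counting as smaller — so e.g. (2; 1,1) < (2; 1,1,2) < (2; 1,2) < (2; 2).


Primitive collections (9):

  • {1,5}:  v_{1} + v_{5} = 0 ; sig = (2; —)
  • {4,6}:  v_{4} + v_{6} = 0 ; sig = (2; —)
  • {1,2}:  v_{1} + v_{2} = v_{4} ; sig = (2; 1)
  • {2,4}:  v_{2} + v_{4} = v_{3} ; sig = (2; 1)
  • {2,6}:  v_{2} + v_{6} = v_{5} ; sig = (2; 1)
  • {3,6}:  v_{3} + v_{6} = v_{2} ; sig = (2; 1)
  • {4,5}:  v_{4} + v_{5} = v_{2} ; sig = (2; 1)
  • {1,3}:  v_{1} + v_{3} = 2·v_{4} ; sig = (2; 2)
  • {3,5}:  v_{3} + v_{5} = 2·v_{2} ; sig = (2; 2)

Sorted signature multiset PRS(X):
{ (2; —) ×2,  (2; 1) ×5,  (2; 2) ×2 }


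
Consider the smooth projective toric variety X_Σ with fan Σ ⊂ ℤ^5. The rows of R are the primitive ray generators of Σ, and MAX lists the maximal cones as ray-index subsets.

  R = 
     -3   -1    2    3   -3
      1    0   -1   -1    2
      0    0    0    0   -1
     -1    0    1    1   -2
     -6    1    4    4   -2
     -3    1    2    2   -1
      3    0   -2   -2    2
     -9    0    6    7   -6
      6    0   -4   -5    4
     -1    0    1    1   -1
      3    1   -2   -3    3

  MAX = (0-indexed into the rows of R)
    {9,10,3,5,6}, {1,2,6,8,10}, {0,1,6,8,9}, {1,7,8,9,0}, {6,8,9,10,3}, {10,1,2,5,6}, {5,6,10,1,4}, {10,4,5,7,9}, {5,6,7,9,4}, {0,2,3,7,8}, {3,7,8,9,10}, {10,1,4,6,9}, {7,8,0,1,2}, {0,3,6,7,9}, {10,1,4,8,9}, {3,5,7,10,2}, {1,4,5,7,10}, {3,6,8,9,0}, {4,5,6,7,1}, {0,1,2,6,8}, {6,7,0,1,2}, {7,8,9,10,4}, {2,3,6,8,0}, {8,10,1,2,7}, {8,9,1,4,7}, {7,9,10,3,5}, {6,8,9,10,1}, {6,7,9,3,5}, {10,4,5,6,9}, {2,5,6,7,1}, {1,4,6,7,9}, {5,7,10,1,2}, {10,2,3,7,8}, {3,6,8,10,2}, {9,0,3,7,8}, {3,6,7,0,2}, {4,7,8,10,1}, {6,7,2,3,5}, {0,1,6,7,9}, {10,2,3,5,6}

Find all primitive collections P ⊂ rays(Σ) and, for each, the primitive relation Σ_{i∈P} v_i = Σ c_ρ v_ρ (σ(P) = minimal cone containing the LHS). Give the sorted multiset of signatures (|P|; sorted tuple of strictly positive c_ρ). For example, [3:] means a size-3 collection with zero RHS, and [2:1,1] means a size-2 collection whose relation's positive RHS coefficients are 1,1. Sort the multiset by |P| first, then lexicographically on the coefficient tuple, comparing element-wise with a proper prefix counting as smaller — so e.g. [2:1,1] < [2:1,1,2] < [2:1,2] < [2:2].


13 collections generate NE(X_Σ); each relation:

  P = {0,10}:  v_{0} + v_{10} = 0 ; sig = [2:]
  P = {1,3}:  v_{1} + v_{3} = 0 ; sig = [2:]
  P = {2,9}:  v_{2} + v_{9} = v_{3} ; sig = [2:1]
  P = {5,8}:  v_{5} + v_{8} = v_{10} ; sig = [2:1]
  P = {0,5}:  v_{0} + v_{5} = v_{6} + v_{7} ; sig = [2:1,1]
  P = {2,4}:  v_{2} + v_{4} = v_{7} + v_{10} ; sig = [2:1,1]
  P = {0,4}:  v_{0} + v_{4} = v_{1} + v_{7} + v_{9} ; sig = [2:1,1,1]
  P = {3,4}:  v_{3} + v_{4} = v_{7} + v_{9} + v_{10} ; sig = [2:1,1,1]
  P = {6,7,8}:  v_{6} + v_{7} + v_{8} = 0 ; sig = [3:]
  P = {6,7,10}:  v_{6} + v_{7} + v_{10} = v_{5} ; sig = [3:1]
  P = {1,5,9}:  v_{1} + v_{5} + v_{9} = v_{4} + v_{6} ; sig = [3:1,1]
  P = {4,6,8}:  v_{4} + v_{6} + v_{8} = v_{1} + v_{9} + v_{10} ; sig = [3:1,1,1]
  P = {1,7,9,10}:  v_{1} + v_{7} + v_{9} + v_{10} = v_{4} ; sig = [4:1]

Signatures (|P|; sorted positive RHS coefficients), sorted:
    [2:]
    [2:]
    [2:1]
    [2:1]
    [2:1,1]
    [2:1,1]
    [2:1,1,1]
    [2:1,1,1]
    [3:]
    [3:1]
    [3:1,1]
    [3:1,1,1]
    [4:1]


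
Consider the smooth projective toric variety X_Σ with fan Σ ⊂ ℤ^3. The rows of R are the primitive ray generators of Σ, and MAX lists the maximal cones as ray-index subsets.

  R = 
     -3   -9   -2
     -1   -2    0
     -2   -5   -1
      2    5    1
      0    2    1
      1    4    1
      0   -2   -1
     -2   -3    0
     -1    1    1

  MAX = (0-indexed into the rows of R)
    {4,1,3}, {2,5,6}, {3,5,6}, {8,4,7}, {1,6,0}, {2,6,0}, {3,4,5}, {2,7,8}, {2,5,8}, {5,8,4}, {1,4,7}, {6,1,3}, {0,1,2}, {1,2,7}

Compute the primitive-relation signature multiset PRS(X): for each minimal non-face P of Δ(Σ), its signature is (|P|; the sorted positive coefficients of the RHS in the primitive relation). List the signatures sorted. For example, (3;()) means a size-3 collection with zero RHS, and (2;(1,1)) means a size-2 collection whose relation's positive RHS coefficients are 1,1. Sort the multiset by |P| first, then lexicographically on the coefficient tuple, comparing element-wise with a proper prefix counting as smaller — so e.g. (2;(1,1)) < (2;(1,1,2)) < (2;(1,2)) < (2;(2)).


16 collections generate NE(X_Σ); each relation:

  P = {2,3}:  v_{2} + v_{3} = 0  →  sig = (2;())
  P = {4,6}:  v_{4} + v_{6} = 0  →  sig = (2;())
  P = {0,5}:  v_{0} + v_{5} = v_{2}  →  sig = (2;(1))
  P = {1,5}:  v_{1} + v_{5} = v_{4}  →  sig = (2;(1))
  P = {2,4}:  v_{2} + v_{4} = v_{7}  →  sig = (2;(1))
  P = {3,7}:  v_{3} + v_{7} = v_{4}  →  sig = (2;(1))
  P = {5,7}:  v_{5} + v_{7} = v_{8}  →  sig = (2;(1))
  P = {6,7}:  v_{6} + v_{7} = v_{2}  →  sig = (2;(1))
  P = {0,3}:  v_{0} + v_{3} = v_{1} + v_{6}  →  sig = (2;(1,1))
  P = {0,4}:  v_{0} + v_{4} = v_{1} + v_{2}  →  sig = (2;(1,1))
  P = {0,8}:  v_{0} + v_{8} = v_{2} + v_{7}  →  sig = (2;(1,1))
  P = {1,8}:  v_{1} + v_{8} = v_{4} + v_{7}  →  sig = (2;(1,1))
  P = {3,8}:  v_{3} + v_{8} = v_{4} + v_{5}  →  sig = (2;(1,1))
  P = {6,8}:  v_{6} + v_{8} = v_{2} + v_{5}  →  sig = (2;(1,1))
  P = {0,7}:  v_{0} + v_{7} = v_{1} + 2·v_{2}  →  sig = (2;(1,2))
  P = {1,2,6}:  v_{1} + v_{2} + v_{6} = v_{0}  →  sig = (3;(1))

Signatures (|P|; sorted positive RHS coefficients), sorted:
    (2;())
    (2;())
    (2;(1))
    (2;(1))
    (2;(1))
    (2;(1))
    (2;(1))
    (2;(1))
    (2;(1,1))
    (2;(1,1))
    (2;(1,1))
    (2;(1,1))
    (2;(1,1))
    (2;(1,1))
    (2;(1,2))
    (3;(1))


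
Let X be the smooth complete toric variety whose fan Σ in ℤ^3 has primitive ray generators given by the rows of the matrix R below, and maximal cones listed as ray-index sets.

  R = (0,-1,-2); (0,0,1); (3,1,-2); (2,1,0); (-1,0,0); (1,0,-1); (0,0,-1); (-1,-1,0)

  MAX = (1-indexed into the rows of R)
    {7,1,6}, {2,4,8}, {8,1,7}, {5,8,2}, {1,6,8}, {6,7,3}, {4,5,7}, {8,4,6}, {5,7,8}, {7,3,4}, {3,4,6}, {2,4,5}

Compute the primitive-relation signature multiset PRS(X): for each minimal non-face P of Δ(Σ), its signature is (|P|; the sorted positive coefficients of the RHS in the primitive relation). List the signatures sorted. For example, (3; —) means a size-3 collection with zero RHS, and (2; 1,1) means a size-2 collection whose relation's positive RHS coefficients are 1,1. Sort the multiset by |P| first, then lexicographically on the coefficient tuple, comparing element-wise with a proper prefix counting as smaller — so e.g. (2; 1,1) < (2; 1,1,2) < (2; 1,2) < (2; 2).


14 collections generate NE(X_Σ); each relation:

  P = {2,7}:  v_{2} + v_{7} = 0  ⟹  sig = (2; —)
  P = {5,6}:  v_{5} + v_{6} = v_{7}  ⟹  sig = (2; 1)
  P = {1,2}:  v_{1} + v_{2} = v_{6} + v_{8}  ⟹  sig = (2; 1,1)
  P = {2,3}:  v_{2} + v_{3} = v_{4} + v_{6}  ⟹  sig = (2; 1,1)
  P = {2,6}:  v_{2} + v_{6} = v_{4} + v_{8}  ⟹  sig = (2; 1,1)
  P = {1,5}:  v_{1} + v_{5} = 2·v_{7} + v_{8}  ⟹  sig = (2; 1,2)
  P = {3,5}:  v_{3} + v_{5} = v_{4} + 2·v_{7}  ⟹  sig = (2; 1,2)
  P = {1,3}:  v_{1} + v_{3} = 3·v_{6} + v_{7}  ⟹  sig = (2; 1,3)
  P = {1,4}:  v_{1} + v_{4} = 2·v_{6}  ⟹  sig = (2; 2)
  P = {3,8}:  v_{3} + v_{8} = 2·v_{6}  ⟹  sig = (2; 2)
  P = {4,5,8}:  v_{4} + v_{5} + v_{8} = 0  ⟹  sig = (3; —)
  P = {4,6,7}:  v_{4} + v_{6} + v_{7} = v_{3}  ⟹  sig = (3; 1)
  P = {4,7,8}:  v_{4} + v_{7} + v_{8} = v_{6}  ⟹  sig = (3; 1)
  P = {6,7,8}:  v_{6} + v_{7} + v_{8} = v_{1}  ⟹  sig = (3; 1)

so the primitive-relation signature multiset is
{ (2; —),  (2; 1),  (2; 1,1) ×3,  (2; 1,2) ×2,  (2; 1,3),  (2; 2) ×2,  (3; —),  (3; 1) ×3 }


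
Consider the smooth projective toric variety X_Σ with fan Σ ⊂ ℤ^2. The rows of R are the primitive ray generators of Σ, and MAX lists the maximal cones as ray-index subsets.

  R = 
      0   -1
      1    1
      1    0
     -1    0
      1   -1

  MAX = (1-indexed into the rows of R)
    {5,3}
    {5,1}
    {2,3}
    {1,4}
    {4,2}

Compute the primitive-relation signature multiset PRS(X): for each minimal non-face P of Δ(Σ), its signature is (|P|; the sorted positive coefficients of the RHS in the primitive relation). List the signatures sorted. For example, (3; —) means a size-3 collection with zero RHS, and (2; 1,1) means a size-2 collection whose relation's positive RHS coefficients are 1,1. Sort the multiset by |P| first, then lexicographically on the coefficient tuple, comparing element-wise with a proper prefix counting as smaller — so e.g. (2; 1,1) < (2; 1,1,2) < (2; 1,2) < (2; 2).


The 5 primitive collections of Σ (r=5, n=2):

  P={3,4}:  v_{3} + v_{4} = 0  so sig = (2; —)
  P={1,2}:  v_{1} + v_{2} = v_{3}  so sig = (2; 1)
  P={1,3}:  v_{1} + v_{3} = v_{5}  so sig = (2; 1)
  P={4,5}:  v_{4} + v_{5} = v_{1}  so sig = (2; 1)
  P={2,5}:  v_{2} + v_{5} = 2·v_{3}  so sig = (2; 2)

Hence PRS(X_Σ) =
    |P|=2: 5 collections, coeffs (), (1), (1), (1), (2)


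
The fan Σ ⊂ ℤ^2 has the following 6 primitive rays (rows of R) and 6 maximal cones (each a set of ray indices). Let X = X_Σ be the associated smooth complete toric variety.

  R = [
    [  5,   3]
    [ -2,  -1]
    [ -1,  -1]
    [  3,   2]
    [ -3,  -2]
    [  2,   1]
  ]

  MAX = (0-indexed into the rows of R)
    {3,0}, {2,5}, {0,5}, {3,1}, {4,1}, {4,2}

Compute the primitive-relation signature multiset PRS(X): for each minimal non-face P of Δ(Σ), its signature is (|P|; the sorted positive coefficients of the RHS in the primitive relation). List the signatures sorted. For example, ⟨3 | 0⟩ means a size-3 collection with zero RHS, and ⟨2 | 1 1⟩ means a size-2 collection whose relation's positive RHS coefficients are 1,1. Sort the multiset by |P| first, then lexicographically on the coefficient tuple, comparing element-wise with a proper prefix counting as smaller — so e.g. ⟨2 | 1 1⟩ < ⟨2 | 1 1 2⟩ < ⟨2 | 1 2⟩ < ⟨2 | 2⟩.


Minimal non-faces — 9 found among 6 rays, 6 max cones:

  • {1,5}:  v_{1} + v_{5} = 0  →  sig = ⟨2 | 0⟩
  • {3,4}:  v_{3} + v_{4} = 0  →  sig = ⟨2 | 0⟩
  • {0,1}:  v_{0} + v_{1} = v_{3}  →  sig = ⟨2 | 1⟩
  • {0,4}:  v_{0} + v_{4} = v_{5}  →  sig = ⟨2 | 1⟩
  • {1,2}:  v_{1} + v_{2} = v_{4}  →  sig = ⟨2 | 1⟩
  • {2,3}:  v_{2} + v_{3} = v_{5}  →  sig = ⟨2 | 1⟩
  • {3,5}:  v_{3} + v_{5} = v_{0}  →  sig = ⟨2 | 1⟩
  • {4,5}:  v_{4} + v_{5} = v_{2}  →  sig = ⟨2 | 1⟩
  • {0,2}:  v_{0} + v_{2} = 2·v_{5}  →  sig = ⟨2 | 2⟩

so the primitive-relation signature multiset is
{ ⟨2 | 0⟩ ×2,  ⟨2 | 1⟩ ×6,  ⟨2 | 2⟩ }


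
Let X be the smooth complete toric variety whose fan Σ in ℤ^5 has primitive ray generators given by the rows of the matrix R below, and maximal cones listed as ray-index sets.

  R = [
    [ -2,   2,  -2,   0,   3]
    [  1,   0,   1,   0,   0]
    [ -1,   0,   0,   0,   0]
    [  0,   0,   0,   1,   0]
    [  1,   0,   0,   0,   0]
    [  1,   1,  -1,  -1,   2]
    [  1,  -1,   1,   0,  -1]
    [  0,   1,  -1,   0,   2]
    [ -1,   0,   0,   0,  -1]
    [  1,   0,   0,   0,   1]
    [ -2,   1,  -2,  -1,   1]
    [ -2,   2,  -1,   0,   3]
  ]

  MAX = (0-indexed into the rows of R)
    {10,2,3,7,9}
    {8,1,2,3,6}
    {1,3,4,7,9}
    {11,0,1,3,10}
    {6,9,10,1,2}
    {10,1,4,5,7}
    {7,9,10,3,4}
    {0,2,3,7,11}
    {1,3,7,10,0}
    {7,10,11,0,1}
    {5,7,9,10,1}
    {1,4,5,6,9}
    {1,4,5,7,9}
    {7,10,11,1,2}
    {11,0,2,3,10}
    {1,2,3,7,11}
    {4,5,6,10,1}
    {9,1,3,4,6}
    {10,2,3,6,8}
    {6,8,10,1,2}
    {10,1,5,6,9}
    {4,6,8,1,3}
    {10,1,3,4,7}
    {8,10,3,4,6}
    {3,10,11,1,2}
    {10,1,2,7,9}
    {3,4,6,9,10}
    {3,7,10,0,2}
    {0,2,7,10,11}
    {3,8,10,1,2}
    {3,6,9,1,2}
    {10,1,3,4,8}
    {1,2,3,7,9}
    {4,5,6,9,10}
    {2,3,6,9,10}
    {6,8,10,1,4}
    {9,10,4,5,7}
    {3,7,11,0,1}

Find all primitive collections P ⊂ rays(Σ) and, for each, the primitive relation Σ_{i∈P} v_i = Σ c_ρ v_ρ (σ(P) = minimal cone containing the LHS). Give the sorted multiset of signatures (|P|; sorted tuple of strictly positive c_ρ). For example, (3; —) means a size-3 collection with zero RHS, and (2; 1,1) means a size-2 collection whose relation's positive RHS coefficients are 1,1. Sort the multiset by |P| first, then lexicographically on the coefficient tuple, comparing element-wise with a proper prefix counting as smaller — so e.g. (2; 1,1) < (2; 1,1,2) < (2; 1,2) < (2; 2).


Δ(Σ) — 12 vertices, 23 min non-faces:

  {2,4}:  v_{2} + v_{4} = 0  ⟹  sig = (2; —)
  {8,9}:  v_{8} + v_{9} = 0  ⟹  sig = (2; —)
  {6,7}:  v_{6} + v_{7} = v_{9}  ⟹  sig = (2; 1)
  {0,6}:  v_{0} + v_{6} = v_{2} + v_{7}  ⟹  sig = (2; 1,1)
  {3,5}:  v_{3} + v_{5} = v_{4} + v_{7}  ⟹  sig = (2; 1,1)
  {4,11}:  v_{4} + v_{11} = v_{0} + v_{1}  ⟹  sig = (2; 1,1)
  {2,5}:  v_{2} + v_{5} = v_{1} + v_{9} + v_{10}  ⟹  sig = (2; 1,1,1)
  {5,8}:  v_{5} + v_{8} = v_{1} + v_{4} + v_{10}  ⟹  sig = (2; 1,1,1)
  {7,8}:  v_{7} + v_{8} = v_{1} + v_{3} + v_{10}  ⟹  sig = (2; 1,1,1)
  {0,4}:  v_{0} + v_{4} = v_{1} + v_{3} + v_{7} + v_{10}  ⟹  sig = (2; 1,1,1,1)
  {0,5}:  v_{0} + v_{5} = v_{1} + 2·v_{7} + v_{10}  ⟹  sig = (2; 1,1,2)
  {6,11}:  v_{6} + v_{11} = v_{1} + 2·v_{2} + v_{7}  ⟹  sig = (2; 1,1,2)
  {5,11}:  v_{5} + v_{11} = 2·v_{1} + v_{2} + 2·v_{7} + v_{10}  ⟹  sig = (2; 1,1,2,2)
  {0,9}:  v_{0} + v_{9} = v_{2} + 2·v_{7}  ⟹  sig = (2; 1,2)
  {9,11}:  v_{9} + v_{11} = v_{1} + 2·v_{2} + 2·v_{7}  ⟹  sig = (2; 1,2,2)
  {0,8}:  v_{0} + v_{8} = 2·v_{1} + v_{2} + 2·v_{3} + 2·v_{10}  ⟹  sig = (2; 1,2,2,2)
  {8,11}:  v_{8} + v_{11} = 3·v_{1} + 2·v_{2} + 2·v_{3} + 2·v_{10}  ⟹  sig = (2; 2,2,2,3)
  {0,1,2}:  v_{0} + v_{1} + v_{2} = v_{11}  ⟹  sig = (3; 1)
  {1,3,6,10}:  v_{1} + v_{3} + v_{6} + v_{10} = 0  ⟹  sig = (4; —)
  {1,3,9,10}:  v_{1} + v_{3} + v_{9} + v_{10} = v_{7}  ⟹  sig = (4; 1)
  {1,4,9,10}:  v_{1} + v_{4} + v_{9} + v_{10} = v_{5}  ⟹  sig = (4; 1)
  {3,7,10,11}:  v_{3} + v_{7} + v_{10} + v_{11} = 2·v_{0}  ⟹  sig = (4; 2)
  {1,2,3,7,10}:  v_{1} + v_{2} + v_{3} + v_{7} + v_{10} = v_{0}  ⟹  sig = (5; 1)

Hence PRS(X_Σ) =
    (2; —)
    (2; —)
    (2; 1)
    (2; 1,1)
    (2; 1,1)
    (2; 1,1)
    (2; 1,1,1)
    (2; 1,1,1)
    (2; 1,1,1)
    (2; 1,1,1,1)
    (2; 1,1,2)
    (2; 1,1,2)
    (2; 1,1,2,2)
    (2; 1,2)
    (2; 1,2,2)
    (2; 1,2,2,2)
    (2; 2,2,2,3)
    (3; 1)
    (4; —)
    (4; 1)
    (4; 1)
    (4; 2)
    (5; 1)


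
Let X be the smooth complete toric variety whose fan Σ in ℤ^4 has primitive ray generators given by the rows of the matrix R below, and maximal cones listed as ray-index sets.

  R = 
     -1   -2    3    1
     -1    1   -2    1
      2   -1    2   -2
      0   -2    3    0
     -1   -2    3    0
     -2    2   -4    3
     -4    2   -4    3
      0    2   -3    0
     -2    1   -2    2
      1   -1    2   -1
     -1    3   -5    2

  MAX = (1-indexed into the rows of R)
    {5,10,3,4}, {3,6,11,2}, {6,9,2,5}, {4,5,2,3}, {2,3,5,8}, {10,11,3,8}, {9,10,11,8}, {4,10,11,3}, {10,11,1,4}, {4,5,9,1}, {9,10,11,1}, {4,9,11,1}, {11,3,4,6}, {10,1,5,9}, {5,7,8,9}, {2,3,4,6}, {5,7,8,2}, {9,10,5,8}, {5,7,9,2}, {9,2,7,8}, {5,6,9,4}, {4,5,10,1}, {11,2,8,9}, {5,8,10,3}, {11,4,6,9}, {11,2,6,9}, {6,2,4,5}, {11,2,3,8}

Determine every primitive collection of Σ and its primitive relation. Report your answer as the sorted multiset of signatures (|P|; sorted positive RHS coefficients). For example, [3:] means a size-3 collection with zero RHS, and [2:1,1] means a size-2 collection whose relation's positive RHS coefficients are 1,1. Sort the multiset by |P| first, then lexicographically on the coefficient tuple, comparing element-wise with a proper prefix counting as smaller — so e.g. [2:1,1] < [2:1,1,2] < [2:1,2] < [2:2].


Δ(Σ) — 11 vertices, 21 min non-faces:

  P = {2,10}:  v_{2} + v_{10} = 0  so sig = [2:]
  P = {3,9}:  v_{3} + v_{9} = 0  so sig = [2:]
  P = {4,8}:  v_{4} + v_{8} = 0  so sig = [2:]
  P = {5,11}:  v_{5} + v_{11} = v_{9}  so sig = [2:1]
  P = {1,2}:  v_{1} + v_{2} = v_{4} + v_{9}  so sig = [2:1,1]
  P = {1,3}:  v_{1} + v_{3} = v_{4} + v_{10}  so sig = [2:1,1]
  P = {1,8}:  v_{1} + v_{8} = v_{9} + v_{10}  so sig = [2:1,1]
  P = {6,8}:  v_{6} + v_{8} = v_{2} + v_{11}  so sig = [2:1,1]
  P = {6,10}:  v_{6} + v_{10} = v_{4} + v_{11}  so sig = [2:1,1]
  P = {3,7}:  v_{3} + v_{7} = v_{2} + v_{5} + v_{8}  so sig = [2:1,1,1]
  P = {4,7}:  v_{4} + v_{7} = v_{2} + v_{5} + v_{9}  so sig = [2:1,1,1]
  P = {7,10}:  v_{7} + v_{10} = v_{5} + v_{8} + v_{9}  so sig = [2:1,1,1]
  P = {1,6}:  v_{1} + v_{6} = 2·v_{4} + v_{9} + v_{11}  so sig = [2:1,1,2]
  P = {7,11}:  v_{7} + v_{11} = v_{2} + v_{8} + 2·v_{9}  so sig = [2:1,1,2]
  P = {1,7}:  v_{1} + v_{7} = v_{5} + 2·v_{9}  so sig = [2:1,2]
  P = {6,7}:  v_{6} + v_{7} = 2·v_{2} + 2·v_{9}  so sig = [2:2,2]
  P = {2,4,11}:  v_{2} + v_{4} + v_{11} = v_{6}  so sig = [3:1]
  P = {4,9,10}:  v_{4} + v_{9} + v_{10} = v_{1}  so sig = [3:1]
  P = {2,4,9}:  v_{2} + v_{4} + v_{9} = v_{5} + v_{6}  so sig = [3:1,1]
  P = {3,5,6}:  v_{3} + v_{5} + v_{6} = v_{2} + v_{4}  so sig = [3:1,1]
  P = {2,5,8,9}:  v_{2} + v_{5} + v_{8} + v_{9} = v_{7}  so sig = [4:1]

Sorted signature multiset PRS(X):
    [2:]
    [2:]
    [2:]
    [2:1]
    [2:1,1]
    [2:1,1]
    [2:1,1]
    [2:1,1]
    [2:1,1]
    [2:1,1,1]
    [2:1,1,1]
    [2:1,1,1]
    [2:1,1,2]
    [2:1,1,2]
    [2:1,2]
    [2:2,2]
    [3:1]
    [3:1]
    [3:1,1]
    [3:1,1]
    [4:1]


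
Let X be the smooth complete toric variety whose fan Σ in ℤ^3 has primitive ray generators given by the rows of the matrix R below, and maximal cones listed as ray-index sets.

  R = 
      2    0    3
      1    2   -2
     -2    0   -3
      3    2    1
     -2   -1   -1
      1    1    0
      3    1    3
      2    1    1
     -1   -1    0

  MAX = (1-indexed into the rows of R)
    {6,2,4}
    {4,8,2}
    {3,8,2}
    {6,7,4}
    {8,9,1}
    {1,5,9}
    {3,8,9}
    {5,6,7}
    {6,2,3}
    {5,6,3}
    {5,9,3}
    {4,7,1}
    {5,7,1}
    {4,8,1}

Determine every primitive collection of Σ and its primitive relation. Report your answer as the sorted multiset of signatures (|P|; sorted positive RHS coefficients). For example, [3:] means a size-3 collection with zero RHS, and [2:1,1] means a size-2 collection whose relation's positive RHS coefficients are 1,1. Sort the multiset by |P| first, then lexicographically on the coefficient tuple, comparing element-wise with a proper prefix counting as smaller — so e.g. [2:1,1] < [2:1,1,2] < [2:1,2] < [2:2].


The 15 primitive collections of Σ (r=9, n=3):

  P={1,3}:  v_{1} + v_{3} = 0  →  sig = [2:]
  P={5,8}:  v_{5} + v_{8} = 0  →  sig = [2:]
  P={6,9}:  v_{6} + v_{9} = 0  →  sig = [2:]
  P={1,2}:  v_{1} + v_{2} = v_{4}  →  sig = [2:1]
  P={1,6}:  v_{1} + v_{6} = v_{7}  →  sig = [2:1]
  P={3,4}:  v_{3} + v_{4} = v_{2}  →  sig = [2:1]
  P={3,7}:  v_{3} + v_{7} = v_{6}  →  sig = [2:1]
  P={4,5}:  v_{4} + v_{5} = v_{6}  →  sig = [2:1]
  P={4,9}:  v_{4} + v_{9} = v_{8}  →  sig = [2:1]
  P={6,8}:  v_{6} + v_{8} = v_{4}  →  sig = [2:1]
  P={7,9}:  v_{7} + v_{9} = v_{1}  →  sig = [2:1]
  P={2,5}:  v_{2} + v_{5} = v_{3} + v_{6}  →  sig = [2:1,1]
  P={2,7}:  v_{2} + v_{7} = v_{4} + v_{6}  →  sig = [2:1,1]
  P={2,9}:  v_{2} + v_{9} = v_{3} + v_{8}  →  sig = [2:1,1]
  P={7,8}:  v_{7} + v_{8} = v_{1} + v_{4}  →  sig = [2:1,1]

Sorted signature multiset PRS(X):
{ [2:] ×3,  [2:1] ×8,  [2:1,1] ×4 }


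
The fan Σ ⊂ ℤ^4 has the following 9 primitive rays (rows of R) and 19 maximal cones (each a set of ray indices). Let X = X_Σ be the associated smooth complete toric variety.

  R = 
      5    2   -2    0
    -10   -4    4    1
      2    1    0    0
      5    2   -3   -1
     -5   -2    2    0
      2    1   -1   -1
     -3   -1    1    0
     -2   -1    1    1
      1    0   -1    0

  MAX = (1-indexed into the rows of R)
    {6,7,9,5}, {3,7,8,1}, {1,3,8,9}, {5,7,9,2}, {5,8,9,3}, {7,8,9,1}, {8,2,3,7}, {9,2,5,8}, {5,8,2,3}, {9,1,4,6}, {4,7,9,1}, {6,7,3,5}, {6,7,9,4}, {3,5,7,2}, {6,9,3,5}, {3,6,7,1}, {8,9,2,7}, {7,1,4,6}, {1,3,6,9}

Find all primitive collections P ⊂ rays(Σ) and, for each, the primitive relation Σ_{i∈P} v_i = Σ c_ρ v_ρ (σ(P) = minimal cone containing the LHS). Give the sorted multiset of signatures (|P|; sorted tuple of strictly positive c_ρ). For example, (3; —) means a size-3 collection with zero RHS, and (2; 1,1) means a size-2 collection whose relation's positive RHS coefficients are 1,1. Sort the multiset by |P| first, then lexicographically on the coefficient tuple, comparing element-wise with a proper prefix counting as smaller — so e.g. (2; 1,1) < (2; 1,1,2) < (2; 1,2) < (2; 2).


12 collections generate NE(X_Σ); each relation:

  P={1,5}:  v_{1} + v_{5} = 0  →  sig = (2; —)
  P={6,8}:  v_{6} + v_{8} = 0  →  sig = (2; —)
  P={1,2}:  v_{1} + v_{2} = v_{7} + v_{8}  →  sig = (2; 1,1)
  P={2,6}:  v_{2} + v_{6} = v_{5} + v_{7}  →  sig = (2; 1,1)
  P={3,4}:  v_{3} + v_{4} = v_{1} + v_{6}  →  sig = (2; 1,1)
  P={4,5}:  v_{4} + v_{5} = v_{6} + v_{7} + v_{9}  →  sig = (2; 1,1,1)
  P={4,8}:  v_{4} + v_{8} = v_{1} + v_{7} + v_{9}  →  sig = (2; 1,1,1)
  P={2,4}:  v_{2} + v_{4} = 2·v_{7} + v_{9}  →  sig = (2; 1,2)
  P={3,7,9}:  v_{3} + v_{7} + v_{9} = 0  →  sig = (3; —)
  P={5,7,8}:  v_{5} + v_{7} + v_{8} = v_{2}  →  sig = (3; 1)
  P={2,3,9}:  v_{2} + v_{3} + v_{9} = v_{5} + v_{8}  →  sig = (3; 1,1)
  P={1,6,7,9}:  v_{1} + v_{6} + v_{7} + v_{9} = v_{4}  →  sig = (4; 1)

Signatures (|P|; sorted positive RHS coefficients), sorted:
    |P|=2: 8 collections, coeffs (), (), (1,1), (1,1), (1,1), (1,1,1), (1,1,1), (1,2)
    |P|=3: 3 collections, coeffs (), (1), (1,1)
    |P|=4: 1 collection, coeffs (1)


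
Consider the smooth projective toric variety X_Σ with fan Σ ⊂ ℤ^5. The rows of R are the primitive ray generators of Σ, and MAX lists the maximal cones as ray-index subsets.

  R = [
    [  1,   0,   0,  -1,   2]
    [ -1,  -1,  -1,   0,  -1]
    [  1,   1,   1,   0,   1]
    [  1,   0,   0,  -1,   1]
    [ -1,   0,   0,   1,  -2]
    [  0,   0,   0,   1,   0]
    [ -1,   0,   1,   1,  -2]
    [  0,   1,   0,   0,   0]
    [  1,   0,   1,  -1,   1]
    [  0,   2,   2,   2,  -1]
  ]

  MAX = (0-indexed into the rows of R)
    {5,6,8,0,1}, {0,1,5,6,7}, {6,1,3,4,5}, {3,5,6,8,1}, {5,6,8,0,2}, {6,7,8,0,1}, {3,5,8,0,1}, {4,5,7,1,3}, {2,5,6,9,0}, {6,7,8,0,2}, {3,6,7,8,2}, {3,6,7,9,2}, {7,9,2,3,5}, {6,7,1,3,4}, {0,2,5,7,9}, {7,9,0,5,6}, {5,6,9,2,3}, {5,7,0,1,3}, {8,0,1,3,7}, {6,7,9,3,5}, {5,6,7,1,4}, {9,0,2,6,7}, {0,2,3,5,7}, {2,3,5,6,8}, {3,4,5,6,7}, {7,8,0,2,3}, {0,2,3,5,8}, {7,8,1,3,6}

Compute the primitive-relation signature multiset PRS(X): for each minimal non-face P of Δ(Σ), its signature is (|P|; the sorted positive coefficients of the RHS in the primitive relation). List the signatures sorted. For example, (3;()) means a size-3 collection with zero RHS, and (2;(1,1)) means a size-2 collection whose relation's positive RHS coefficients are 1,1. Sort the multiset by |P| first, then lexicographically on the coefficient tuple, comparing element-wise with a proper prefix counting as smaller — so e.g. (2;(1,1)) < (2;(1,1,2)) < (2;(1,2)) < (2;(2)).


Minimal non-faces — 12 found among 10 rays, 28 max cones:

  • {0,4}:  v_{0} + v_{4} = 0 — sig = (2;())
  • {1,2}:  v_{1} + v_{2} = 0 — sig = (2;())
  • {4,8}:  v_{4} + v_{8} = v_{3} + v_{6} — sig = (2;(1,1))
  • {1,9}:  v_{1} + v_{9} = v_{5} + v_{6} + v_{7} — sig = (2;(1,1,1))
  • {2,4}:  v_{2} + v_{4} = v_{3} + v_{5} + v_{6} + v_{7} — sig = (2;(1,1,1,1))
  • {8,9}:  v_{8} + v_{9} = 2·v_{2} + v_{6} — sig = (2;(1,2))
  • {4,9}:  v_{4} + v_{9} = v_{3} + 2·v_{5} + 2·v_{6} + 2·v_{7} — sig = (2;(1,2,2,2))
  • {0,3,6}:  v_{0} + v_{3} + v_{6} = v_{8} — sig = (3;(1))
  • {5,7,8}:  v_{5} + v_{7} + v_{8} = v_{2} — sig = (3;(1))
  • {0,3,9}:  v_{0} + v_{3} + v_{9} = 2·v_{2} — sig = (3;(2))
  • {2,5,6,7}:  v_{2} + v_{5} + v_{6} + v_{7} = v_{9} — sig = (4;(1))
  • {1,3,5,6,7}:  v_{1} + v_{3} + v_{5} + v_{6} + v_{7} = v_{4} — sig = (5;(1))

Sorted signature multiset PRS(X):
    |P|=2: 7 collections, coeffs (), (), (1,1), (1,1,1), (1,1,1,1), (1,2), (1,2,2,2)
    |P|=3: 3 collections, coeffs (1), (1), (2)
    |P|=4: 1 collection, coeffs (1)
    |P|=5: 1 collection, coeffs (1)


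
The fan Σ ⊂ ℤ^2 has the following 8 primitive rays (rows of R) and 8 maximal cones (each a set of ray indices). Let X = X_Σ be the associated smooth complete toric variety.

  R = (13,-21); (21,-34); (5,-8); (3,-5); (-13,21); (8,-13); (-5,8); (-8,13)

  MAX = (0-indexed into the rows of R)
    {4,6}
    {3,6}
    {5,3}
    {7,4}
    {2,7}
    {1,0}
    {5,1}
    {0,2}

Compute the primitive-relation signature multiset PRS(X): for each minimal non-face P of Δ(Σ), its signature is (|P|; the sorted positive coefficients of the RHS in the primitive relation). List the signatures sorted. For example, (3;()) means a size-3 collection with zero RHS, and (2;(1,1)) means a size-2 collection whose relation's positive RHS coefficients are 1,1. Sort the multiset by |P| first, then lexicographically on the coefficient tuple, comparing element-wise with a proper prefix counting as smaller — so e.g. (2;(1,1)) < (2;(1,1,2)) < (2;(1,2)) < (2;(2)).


Σ has 20 primitive collections:

  P={0,4}:  v_{0} + v_{4} = 0  ⟹  sig = (2;())
  P={2,6}:  v_{2} + v_{6} = 0  ⟹  sig = (2;())
  P={5,7}:  v_{5} + v_{7} = 0  ⟹  sig = (2;())
  P={0,5}:  v_{0} + v_{5} = v_{1}  ⟹  sig = (2;(1))
  P={0,6}:  v_{0} + v_{6} = v_{5}  ⟹  sig = (2;(1))
  P={0,7}:  v_{0} + v_{7} = v_{2}  ⟹  sig = (2;(1))
  P={1,4}:  v_{1} + v_{4} = v_{5}  ⟹  sig = (2;(1))
  P={1,7}:  v_{1} + v_{7} = v_{0}  ⟹  sig = (2;(1))
  P={2,3}:  v_{2} + v_{3} = v_{5}  ⟹  sig = (2;(1))
  P={2,4}:  v_{2} + v_{4} = v_{7}  ⟹  sig = (2;(1))
  P={2,5}:  v_{2} + v_{5} = v_{0}  ⟹  sig = (2;(1))
  P={3,7}:  v_{3} + v_{7} = v_{6}  ⟹  sig = (2;(1))
  P={4,5}:  v_{4} + v_{5} = v_{6}  ⟹  sig = (2;(1))
  P={5,6}:  v_{5} + v_{6} = v_{3}  ⟹  sig = (2;(1))
  P={6,7}:  v_{6} + v_{7} = v_{4}  ⟹  sig = (2;(1))
  P={0,3}:  v_{0} + v_{3} = 2·v_{5}  ⟹  sig = (2;(2))
  P={1,2}:  v_{1} + v_{2} = 2·v_{0}  ⟹  sig = (2;(2))
  P={1,6}:  v_{1} + v_{6} = 2·v_{5}  ⟹  sig = (2;(2))
  P={3,4}:  v_{3} + v_{4} = 2·v_{6}  ⟹  sig = (2;(2))
  P={1,3}:  v_{1} + v_{3} = 3·v_{5}  ⟹  sig = (2;(3))

Sorted signature multiset PRS(X):
    (2;())
    (2;())
    (2;())
    (2;(1))
    (2;(1))
    (2;(1))
    (2;(1))
    (2;(1))
    (2;(1))
    (2;(1))
    (2;(1))
    (2;(1))
    (2;(1))
    (2;(1))
    (2;(1))
    (2;(2))
    (2;(2))
    (2;(2))
    (2;(2))
    (2;(3))


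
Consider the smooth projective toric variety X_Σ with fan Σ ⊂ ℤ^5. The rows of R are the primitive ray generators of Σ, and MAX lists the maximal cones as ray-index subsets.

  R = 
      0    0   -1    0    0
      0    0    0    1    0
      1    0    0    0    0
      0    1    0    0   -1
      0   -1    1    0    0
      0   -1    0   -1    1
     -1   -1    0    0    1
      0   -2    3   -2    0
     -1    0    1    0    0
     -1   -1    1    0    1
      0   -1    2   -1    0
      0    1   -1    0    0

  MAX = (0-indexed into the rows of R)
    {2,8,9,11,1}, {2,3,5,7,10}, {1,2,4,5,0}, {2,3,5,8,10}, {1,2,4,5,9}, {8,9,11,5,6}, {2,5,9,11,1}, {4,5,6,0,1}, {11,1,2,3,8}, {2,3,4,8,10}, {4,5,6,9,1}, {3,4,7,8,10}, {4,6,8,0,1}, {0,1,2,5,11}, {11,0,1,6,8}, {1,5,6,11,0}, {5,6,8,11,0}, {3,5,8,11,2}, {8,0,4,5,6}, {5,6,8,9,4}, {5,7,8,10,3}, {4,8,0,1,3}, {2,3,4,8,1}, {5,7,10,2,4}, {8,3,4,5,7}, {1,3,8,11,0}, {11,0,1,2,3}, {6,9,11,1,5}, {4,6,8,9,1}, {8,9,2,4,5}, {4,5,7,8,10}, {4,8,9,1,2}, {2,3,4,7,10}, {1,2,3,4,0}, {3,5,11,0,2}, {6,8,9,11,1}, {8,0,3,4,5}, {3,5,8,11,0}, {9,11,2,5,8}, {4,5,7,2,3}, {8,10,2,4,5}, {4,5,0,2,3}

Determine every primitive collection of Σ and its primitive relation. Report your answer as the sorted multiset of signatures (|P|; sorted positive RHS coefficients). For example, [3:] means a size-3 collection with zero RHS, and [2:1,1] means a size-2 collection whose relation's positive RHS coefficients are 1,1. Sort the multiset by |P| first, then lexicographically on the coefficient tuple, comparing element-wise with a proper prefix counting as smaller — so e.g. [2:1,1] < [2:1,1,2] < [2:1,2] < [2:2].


21 collections generate NE(X_Σ); each relation:

  • {4,11}:  v_{4} + v_{11} = 0  →  sig = [2:]
  • {0,9}:  v_{0} + v_{9} = v_{6}  →  sig = [2:1]
  • {3,9}:  v_{3} + v_{9} = v_{8}  →  sig = [2:1]
  • {1,7}:  v_{1} + v_{7} = v_{4} + v_{10}  →  sig = [2:1,1]
  • {2,6}:  v_{2} + v_{6} = v_{1} + v_{5}  →  sig = [2:1,1]
  • {3,6}:  v_{3} + v_{6} = v_{0} + v_{8}  →  sig = [2:1,1]
  • {0,10}:  v_{0} + v_{10} = v_{3} + v_{4} + v_{5}  →  sig = [2:1,1,1]
  • {1,10}:  v_{1} + v_{10} = v_{2} + v_{4} + v_{8}  →  sig = [2:1,1,1]
  • {6,10}:  v_{6} + v_{10} = v_{4} + v_{5} + v_{8}  →  sig = [2:1,1,1]
  • {7,11}:  v_{7} + v_{11} = v_{3} + v_{5} + v_{10}  →  sig = [2:1,1,1]
  • {7,9}:  v_{7} + v_{9} = v_{4} + v_{5} + v_{8} + v_{10}  →  sig = [2:1,1,1,1]
  • {10,11}:  v_{10} + v_{11} = v_{2} + v_{3} + v_{5} + v_{8}  →  sig = [2:1,1,1,1]
  • {9,10}:  v_{9} + v_{10} = v_{2} + v_{4} + v_{5} + 2·v_{8}  →  sig = [2:1,1,1,2]
  • {6,7}:  v_{6} + v_{7} = v_{3} + 2·v_{4} + 2·v_{5} + v_{8}  →  sig = [2:1,1,2,2]
  • {0,7}:  v_{0} + v_{7} = 2·v_{3} + 2·v_{4} + 2·v_{5}  →  sig = [2:2,2,2]
  • {0,2,8}:  v_{0} + v_{2} + v_{8} = 0  →  sig = [3:]
  • {1,3,5}:  v_{1} + v_{3} + v_{5} = 0  →  sig = [3:]
  • {1,5,8}:  v_{1} + v_{5} + v_{8} = v_{9}  →  sig = [3:1]
  • {2,7,8}:  v_{2} + v_{7} + v_{8} = 2·v_{10}  →  sig = [3:2]
  • {3,4,5,10}:  v_{3} + v_{4} + v_{5} + v_{10} = v_{7}  →  sig = [4:1]
  • {2,3,4,5,8}:  v_{2} + v_{3} + v_{4} + v_{5} + v_{8} = v_{10}  →  sig = [5:1]

Sorted signature multiset PRS(X):
    [2:]
    [2:1]
    [2:1]
    [2:1,1]
    [2:1,1]
    [2:1,1]
    [2:1,1,1]
    [2:1,1,1]
    [2:1,1,1]
    [2:1,1,1]
    [2:1,1,1,1]
    [2:1,1,1,1]
    [2:1,1,1,2]
    [2:1,1,2,2]
    [2:2,2,2]
    [3:]
    [3:]
    [3:1]
    [3:2]
    [4:1]
    [5:1]


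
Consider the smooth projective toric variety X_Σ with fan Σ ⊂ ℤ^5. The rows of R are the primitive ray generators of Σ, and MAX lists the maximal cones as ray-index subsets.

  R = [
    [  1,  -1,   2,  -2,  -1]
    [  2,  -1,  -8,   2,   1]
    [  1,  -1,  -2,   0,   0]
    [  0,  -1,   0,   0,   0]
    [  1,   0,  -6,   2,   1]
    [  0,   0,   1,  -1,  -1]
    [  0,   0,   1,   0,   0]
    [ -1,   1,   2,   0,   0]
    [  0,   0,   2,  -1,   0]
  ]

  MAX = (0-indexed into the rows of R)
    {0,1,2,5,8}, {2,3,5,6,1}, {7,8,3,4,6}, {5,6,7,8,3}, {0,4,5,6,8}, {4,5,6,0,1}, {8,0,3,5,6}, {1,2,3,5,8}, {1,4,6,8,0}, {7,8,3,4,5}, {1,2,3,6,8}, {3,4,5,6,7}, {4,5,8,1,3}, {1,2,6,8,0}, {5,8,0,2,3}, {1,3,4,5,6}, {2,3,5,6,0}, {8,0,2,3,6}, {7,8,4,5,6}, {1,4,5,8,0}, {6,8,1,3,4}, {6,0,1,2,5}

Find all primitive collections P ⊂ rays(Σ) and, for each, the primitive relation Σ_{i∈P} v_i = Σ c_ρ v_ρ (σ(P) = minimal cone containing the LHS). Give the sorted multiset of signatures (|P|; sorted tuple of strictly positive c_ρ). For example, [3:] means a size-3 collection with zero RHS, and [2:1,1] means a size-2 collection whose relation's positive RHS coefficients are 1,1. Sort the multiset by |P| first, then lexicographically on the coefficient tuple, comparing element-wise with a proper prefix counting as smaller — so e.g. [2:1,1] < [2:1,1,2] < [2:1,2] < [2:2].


|primitive collections| = 9. Relations:

  P = {2,7}:  v_{2} + v_{7} = 0 ; sig = [2:]
  P = {1,7}:  v_{1} + v_{7} = v_{4} ; sig = [2:1]
  P = {2,4}:  v_{2} + v_{4} = v_{1} ; sig = [2:1]
  P = {0,7}:  v_{0} + v_{7} = v_{5} + v_{6} + v_{8} ; sig = [2:1,1,1]
  P = {0,3,4}:  v_{0} + v_{3} + v_{4} = 2·v_{2} ; sig = [3:2]
  P = {0,1,3}:  v_{0} + v_{1} + v_{3} = 3·v_{2} ; sig = [3:3]
  P = {2,5,6,8}:  v_{2} + v_{5} + v_{6} + v_{8} = v_{0} ; sig = [4:1]
  P = {1,5,6,8}:  v_{1} + v_{5} + v_{6} + v_{8} = v_{0} + v_{4} ; sig = [4:1,1]
  P = {3,4,5,6,8}:  v_{3} + v_{4} + v_{5} + v_{6} + v_{8} = v_{2} ; sig = [5:1]

Signatures (|P|; sorted positive RHS coefficients), sorted:
{ [2:],  [2:1] ×2,  [2:1,1,1],  [3:2],  [3:3],  [4:1],  [4:1,1],  [5:1] }


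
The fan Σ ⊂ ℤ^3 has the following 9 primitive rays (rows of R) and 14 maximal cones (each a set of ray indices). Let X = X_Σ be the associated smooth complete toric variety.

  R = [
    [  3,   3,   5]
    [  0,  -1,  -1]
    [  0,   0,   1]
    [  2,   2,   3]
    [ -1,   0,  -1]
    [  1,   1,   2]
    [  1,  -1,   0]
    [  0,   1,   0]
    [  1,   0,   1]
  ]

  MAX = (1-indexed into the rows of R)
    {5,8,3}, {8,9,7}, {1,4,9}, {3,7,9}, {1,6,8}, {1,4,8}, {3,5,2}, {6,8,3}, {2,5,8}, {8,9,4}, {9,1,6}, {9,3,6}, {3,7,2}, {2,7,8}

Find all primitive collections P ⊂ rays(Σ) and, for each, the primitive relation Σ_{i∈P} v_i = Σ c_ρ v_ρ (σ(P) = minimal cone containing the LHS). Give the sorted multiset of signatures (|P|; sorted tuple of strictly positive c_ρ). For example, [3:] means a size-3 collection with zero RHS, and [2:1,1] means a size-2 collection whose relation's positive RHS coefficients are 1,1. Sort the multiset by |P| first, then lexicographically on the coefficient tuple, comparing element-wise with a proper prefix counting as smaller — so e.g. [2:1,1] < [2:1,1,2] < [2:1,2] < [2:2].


Σ has 20 primitive collections:

  P = {5,9}:  v_{5} + v_{9} = 0  ⇒ sig = [2:]
  P = {2,6}:  v_{2} + v_{6} = v_{9}  ⇒ sig = [2:1]
  P = {2,9}:  v_{2} + v_{9} = v_{7}  ⇒ sig = [2:1]
  P = {4,6}:  v_{4} + v_{6} = v_{1}  ⇒ sig = [2:1]
  P = {5,7}:  v_{5} + v_{7} = v_{2}  ⇒ sig = [2:1]
  P = {1,2}:  v_{1} + v_{2} = v_{4} + v_{9}  ⇒ sig = [2:1,1]
  P = {4,5}:  v_{4} + v_{5} = v_{6} + v_{8}  ⇒ sig = [2:1,1]
  P = {5,6}:  v_{5} + v_{6} = v_{3} + v_{8}  ⇒ sig = [2:1,1]
  P = {1,5}:  v_{1} + v_{5} = 2·v_{6} + v_{8}  ⇒ sig = [2:1,2]
  P = {1,7}:  v_{1} + v_{7} = v_{4} + 2·v_{9}  ⇒ sig = [2:1,2]
  P = {2,4}:  v_{2} + v_{4} = v_{8} + 2·v_{9}  ⇒ sig = [2:1,2]
  P = {4,7}:  v_{4} + v_{7} = v_{8} + 3·v_{9}  ⇒ sig = [2:1,3]
  P = {3,4}:  v_{3} + v_{4} = 2·v_{6}  ⇒ sig = [2:2]
  P = {6,7}:  v_{6} + v_{7} = 2·v_{9}  ⇒ sig = [2:2]
  P = {1,3}:  v_{1} + v_{3} = 3·v_{6}  ⇒ sig = [2:3]
  P = {2,3,8}:  v_{2} + v_{3} + v_{8} = 0  ⇒ sig = [3:]
  P = {3,7,8}:  v_{3} + v_{7} + v_{8} = v_{9}  ⇒ sig = [3:1]
  P = {3,8,9}:  v_{3} + v_{8} + v_{9} = v_{6}  ⇒ sig = [3:1]
  P = {6,8,9}:  v_{6} + v_{8} + v_{9} = v_{4}  ⇒ sig = [3:1]
  P = {1,8,9}:  v_{1} + v_{8} + v_{9} = 2·v_{4}  ⇒ sig = [3:2]

so the primitive-relation signature multiset is
{ [2:],  [2:1] ×4,  [2:1,1] ×3,  [2:1,2] ×3,  [2:1,3],  [2:2] ×2,  [2:3],  [3:],  [3:1] ×3,  [3:2] }
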